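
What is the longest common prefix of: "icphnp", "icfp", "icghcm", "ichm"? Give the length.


Words: icphnp, icfp, icghcm, ichm
  Position 0: all 'i' => match
  Position 1: all 'c' => match
  Position 2: ('p', 'f', 'g', 'h') => mismatch, stop
LCP = "ic" (length 2)

2


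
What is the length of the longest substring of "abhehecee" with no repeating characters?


Input: "abhehecee"
Sliding window (track last position of each char):
  Position 0 ('a'): window [0,0] length 1 -- new best
  Position 1 ('b'): window [0,1] length 2 -- new best
  Position 2 ('h'): window [0,2] length 3 -- new best
  Position 3 ('e'): window [0,3] length 4 -- new best
  Position 4 ('h'): repeat (last at 2), move window start to 3
  Position 4 ('h'): window [3,4] length 2
  Position 5 ('e'): repeat (last at 3), move window start to 4
  Position 5 ('e'): window [4,5] length 2
  Position 6 ('c'): window [4,6] length 3
  Position 7 ('e'): repeat (last at 5), move window start to 6
  Position 7 ('e'): window [6,7] length 2
  Position 8 ('e'): repeat (last at 7), move window start to 8
  Position 8 ('e'): window [8,8] length 1
Longest substring with no repeats: "abhe" with length 4

4


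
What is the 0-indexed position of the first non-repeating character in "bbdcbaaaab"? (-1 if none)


Input: bbdcbaaaab
Character frequencies:
  'a': 4
  'b': 4
  'c': 1
  'd': 1
Scanning left to right for freq == 1:
  Position 0 ('b'): freq=4, skip
  Position 1 ('b'): freq=4, skip
  Position 2 ('d'): unique! => answer = 2

2


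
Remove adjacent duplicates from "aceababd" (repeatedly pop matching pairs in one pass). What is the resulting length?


Input: aceababd
Stack-based adjacent duplicate removal:
  Read 'a': push. Stack: a
  Read 'c': push. Stack: ac
  Read 'e': push. Stack: ace
  Read 'a': push. Stack: acea
  Read 'b': push. Stack: aceab
  Read 'a': push. Stack: aceaba
  Read 'b': push. Stack: aceabab
  Read 'd': push. Stack: aceababd
Final stack: "aceababd" (length 8)

8


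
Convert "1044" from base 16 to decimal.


Input: "1044" in base 16
Positional expansion:
  Digit '1' (value 1) x 16^3 = 4096
  Digit '0' (value 0) x 16^2 = 0
  Digit '4' (value 4) x 16^1 = 64
  Digit '4' (value 4) x 16^0 = 4
Sum = 4164

4164


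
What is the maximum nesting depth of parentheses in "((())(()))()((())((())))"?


Input: "((())(()))()((())((())))"
Tracking depth:
  Position 0 '(': depth becomes 1
  Position 1 '(': depth becomes 2
  Position 2 '(': depth becomes 3
  Position 3 ')': depth becomes 2
  Position 4 ')': depth becomes 1
  Position 5 '(': depth becomes 2
  Position 6 '(': depth becomes 3
  Position 7 ')': depth becomes 2
  Position 8 ')': depth becomes 1
  Position 9 ')': depth becomes 0
  Position 10 '(': depth becomes 1
  Position 11 ')': depth becomes 0
  Position 12 '(': depth becomes 1
  Position 13 '(': depth becomes 2
  Position 14 '(': depth becomes 3
  Position 15 ')': depth becomes 2
  Position 16 ')': depth becomes 1
  Position 17 '(': depth becomes 2
  Position 18 '(': depth becomes 3
  Position 19 '(': depth becomes 4
  Position 20 ')': depth becomes 3
  Position 21 ')': depth becomes 2
  Position 22 ')': depth becomes 1
  Position 23 ')': depth becomes 0
Maximum depth reached: 4

4


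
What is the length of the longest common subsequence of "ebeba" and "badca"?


LCS of "ebeba" and "badca"
DP table:
           b    a    d    c    a
      0    0    0    0    0    0
  e   0    0    0    0    0    0
  b   0    1    1    1    1    1
  e   0    1    1    1    1    1
  b   0    1    1    1    1    1
  a   0    1    2    2    2    2
LCS length = dp[5][5] = 2

2


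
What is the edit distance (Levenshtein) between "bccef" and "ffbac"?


Computing edit distance: "bccef" -> "ffbac"
DP table:
           f    f    b    a    c
      0    1    2    3    4    5
  b   1    1    2    2    3    4
  c   2    2    2    3    3    3
  c   3    3    3    3    4    3
  e   4    4    4    4    4    4
  f   5    4    4    5    5    5
Edit distance = dp[5][5] = 5

5


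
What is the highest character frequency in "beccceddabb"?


Input: beccceddabb
Character counts:
  'a': 1
  'b': 3
  'c': 3
  'd': 2
  'e': 2
Maximum frequency: 3

3


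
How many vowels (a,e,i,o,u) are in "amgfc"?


Input: amgfc
Checking each character:
  'a' at position 0: vowel (running total: 1)
  'm' at position 1: consonant
  'g' at position 2: consonant
  'f' at position 3: consonant
  'c' at position 4: consonant
Total vowels: 1

1


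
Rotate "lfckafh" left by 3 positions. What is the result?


Input: "lfckafh", rotate left by 3
First 3 characters: "lfc"
Remaining characters: "kafh"
Concatenate remaining + first: "kafh" + "lfc" = "kafhlfc"

kafhlfc


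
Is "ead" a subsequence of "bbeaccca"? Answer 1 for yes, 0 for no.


Check if "ead" is a subsequence of "bbeaccca"
Greedy scan:
  Position 0 ('b'): no match needed
  Position 1 ('b'): no match needed
  Position 2 ('e'): matches sub[0] = 'e'
  Position 3 ('a'): matches sub[1] = 'a'
  Position 4 ('c'): no match needed
  Position 5 ('c'): no match needed
  Position 6 ('c'): no match needed
  Position 7 ('a'): no match needed
Only matched 2/3 characters => not a subsequence

0


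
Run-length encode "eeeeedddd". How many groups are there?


Input: eeeeedddd
Scanning for consecutive runs:
  Group 1: 'e' x 5 (positions 0-4)
  Group 2: 'd' x 4 (positions 5-8)
Total groups: 2

2


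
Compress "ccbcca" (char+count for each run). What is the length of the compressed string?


Input: ccbcca
Runs:
  'c' x 2 => "c2"
  'b' x 1 => "b1"
  'c' x 2 => "c2"
  'a' x 1 => "a1"
Compressed: "c2b1c2a1"
Compressed length: 8

8


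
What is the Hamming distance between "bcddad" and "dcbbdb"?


Comparing "bcddad" and "dcbbdb" position by position:
  Position 0: 'b' vs 'd' => differ
  Position 1: 'c' vs 'c' => same
  Position 2: 'd' vs 'b' => differ
  Position 3: 'd' vs 'b' => differ
  Position 4: 'a' vs 'd' => differ
  Position 5: 'd' vs 'b' => differ
Total differences (Hamming distance): 5

5


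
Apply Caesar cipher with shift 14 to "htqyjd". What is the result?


Caesar cipher: shift "htqyjd" by 14
  'h' (pos 7) + 14 = pos 21 = 'v'
  't' (pos 19) + 14 = pos 7 = 'h'
  'q' (pos 16) + 14 = pos 4 = 'e'
  'y' (pos 24) + 14 = pos 12 = 'm'
  'j' (pos 9) + 14 = pos 23 = 'x'
  'd' (pos 3) + 14 = pos 17 = 'r'
Result: vhemxr

vhemxr


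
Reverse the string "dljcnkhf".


Input: dljcnkhf
Reading characters right to left:
  Position 7: 'f'
  Position 6: 'h'
  Position 5: 'k'
  Position 4: 'n'
  Position 3: 'c'
  Position 2: 'j'
  Position 1: 'l'
  Position 0: 'd'
Reversed: fhkncjld

fhkncjld


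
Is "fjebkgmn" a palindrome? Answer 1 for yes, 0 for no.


Input: fjebkgmn
Reversed: nmgkbejf
  Compare pos 0 ('f') with pos 7 ('n'): MISMATCH
  Compare pos 1 ('j') with pos 6 ('m'): MISMATCH
  Compare pos 2 ('e') with pos 5 ('g'): MISMATCH
  Compare pos 3 ('b') with pos 4 ('k'): MISMATCH
Result: not a palindrome

0


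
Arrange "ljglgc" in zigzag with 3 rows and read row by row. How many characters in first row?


Zigzag "ljglgc" into 3 rows:
Placing characters:
  'l' => row 0
  'j' => row 1
  'g' => row 2
  'l' => row 1
  'g' => row 0
  'c' => row 1
Rows:
  Row 0: "lg"
  Row 1: "jlc"
  Row 2: "g"
First row length: 2

2


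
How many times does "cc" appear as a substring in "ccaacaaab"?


Searching for "cc" in "ccaacaaab"
Scanning each position:
  Position 0: "cc" => MATCH
  Position 1: "ca" => no
  Position 2: "aa" => no
  Position 3: "ac" => no
  Position 4: "ca" => no
  Position 5: "aa" => no
  Position 6: "aa" => no
  Position 7: "ab" => no
Total occurrences: 1

1


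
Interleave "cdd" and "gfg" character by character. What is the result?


Interleaving "cdd" and "gfg":
  Position 0: 'c' from first, 'g' from second => "cg"
  Position 1: 'd' from first, 'f' from second => "df"
  Position 2: 'd' from first, 'g' from second => "dg"
Result: cgdfdg

cgdfdg


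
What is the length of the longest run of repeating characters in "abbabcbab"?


Input: "abbabcbab"
Scanning for longest run:
  Position 1 ('b'): new char, reset run to 1
  Position 2 ('b'): continues run of 'b', length=2
  Position 3 ('a'): new char, reset run to 1
  Position 4 ('b'): new char, reset run to 1
  Position 5 ('c'): new char, reset run to 1
  Position 6 ('b'): new char, reset run to 1
  Position 7 ('a'): new char, reset run to 1
  Position 8 ('b'): new char, reset run to 1
Longest run: 'b' with length 2

2


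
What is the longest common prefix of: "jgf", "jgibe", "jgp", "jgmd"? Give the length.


Words: jgf, jgibe, jgp, jgmd
  Position 0: all 'j' => match
  Position 1: all 'g' => match
  Position 2: ('f', 'i', 'p', 'm') => mismatch, stop
LCP = "jg" (length 2)

2


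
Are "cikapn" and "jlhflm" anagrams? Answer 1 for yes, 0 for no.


Strings: "cikapn", "jlhflm"
Sorted first:  aciknp
Sorted second: fhjllm
Differ at position 0: 'a' vs 'f' => not anagrams

0


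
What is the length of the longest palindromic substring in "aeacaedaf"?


Input: "aeacaedaf"
Checking substrings for palindromes:
  [1:6] "eacae" (len 5) => palindrome
  [0:3] "aea" (len 3) => palindrome
  [2:5] "aca" (len 3) => palindrome
Longest palindromic substring: "eacae" with length 5

5


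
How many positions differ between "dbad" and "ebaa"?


Comparing "dbad" and "ebaa" position by position:
  Position 0: 'd' vs 'e' => DIFFER
  Position 1: 'b' vs 'b' => same
  Position 2: 'a' vs 'a' => same
  Position 3: 'd' vs 'a' => DIFFER
Positions that differ: 2

2


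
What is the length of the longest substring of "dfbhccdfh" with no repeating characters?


Input: "dfbhccdfh"
Sliding window (track last position of each char):
  Position 0 ('d'): window [0,0] length 1 -- new best
  Position 1 ('f'): window [0,1] length 2 -- new best
  Position 2 ('b'): window [0,2] length 3 -- new best
  Position 3 ('h'): window [0,3] length 4 -- new best
  Position 4 ('c'): window [0,4] length 5 -- new best
  Position 5 ('c'): repeat (last at 4), move window start to 5
  Position 5 ('c'): window [5,5] length 1
  Position 6 ('d'): window [5,6] length 2
  Position 7 ('f'): window [5,7] length 3
  Position 8 ('h'): window [5,8] length 4
Longest substring with no repeats: "dfbhc" with length 5

5


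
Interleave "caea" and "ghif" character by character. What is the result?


Interleaving "caea" and "ghif":
  Position 0: 'c' from first, 'g' from second => "cg"
  Position 1: 'a' from first, 'h' from second => "ah"
  Position 2: 'e' from first, 'i' from second => "ei"
  Position 3: 'a' from first, 'f' from second => "af"
Result: cgaheiaf

cgaheiaf


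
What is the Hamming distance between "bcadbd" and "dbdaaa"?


Comparing "bcadbd" and "dbdaaa" position by position:
  Position 0: 'b' vs 'd' => differ
  Position 1: 'c' vs 'b' => differ
  Position 2: 'a' vs 'd' => differ
  Position 3: 'd' vs 'a' => differ
  Position 4: 'b' vs 'a' => differ
  Position 5: 'd' vs 'a' => differ
Total differences (Hamming distance): 6

6


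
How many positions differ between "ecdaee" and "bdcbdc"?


Comparing "ecdaee" and "bdcbdc" position by position:
  Position 0: 'e' vs 'b' => DIFFER
  Position 1: 'c' vs 'd' => DIFFER
  Position 2: 'd' vs 'c' => DIFFER
  Position 3: 'a' vs 'b' => DIFFER
  Position 4: 'e' vs 'd' => DIFFER
  Position 5: 'e' vs 'c' => DIFFER
Positions that differ: 6

6


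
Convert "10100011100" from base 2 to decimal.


Input: "10100011100" in base 2
Positional expansion:
  Digit '1' (value 1) x 2^10 = 1024
  Digit '0' (value 0) x 2^9 = 0
  Digit '1' (value 1) x 2^8 = 256
  Digit '0' (value 0) x 2^7 = 0
  Digit '0' (value 0) x 2^6 = 0
  Digit '0' (value 0) x 2^5 = 0
  Digit '1' (value 1) x 2^4 = 16
  Digit '1' (value 1) x 2^3 = 8
  Digit '1' (value 1) x 2^2 = 4
  Digit '0' (value 0) x 2^1 = 0
  Digit '0' (value 0) x 2^0 = 0
Sum = 1308

1308


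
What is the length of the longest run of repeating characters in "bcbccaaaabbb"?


Input: "bcbccaaaabbb"
Scanning for longest run:
  Position 1 ('c'): new char, reset run to 1
  Position 2 ('b'): new char, reset run to 1
  Position 3 ('c'): new char, reset run to 1
  Position 4 ('c'): continues run of 'c', length=2
  Position 5 ('a'): new char, reset run to 1
  Position 6 ('a'): continues run of 'a', length=2
  Position 7 ('a'): continues run of 'a', length=3
  Position 8 ('a'): continues run of 'a', length=4
  Position 9 ('b'): new char, reset run to 1
  Position 10 ('b'): continues run of 'b', length=2
  Position 11 ('b'): continues run of 'b', length=3
Longest run: 'a' with length 4

4


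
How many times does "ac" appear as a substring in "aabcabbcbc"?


Searching for "ac" in "aabcabbcbc"
Scanning each position:
  Position 0: "aa" => no
  Position 1: "ab" => no
  Position 2: "bc" => no
  Position 3: "ca" => no
  Position 4: "ab" => no
  Position 5: "bb" => no
  Position 6: "bc" => no
  Position 7: "cb" => no
  Position 8: "bc" => no
Total occurrences: 0

0


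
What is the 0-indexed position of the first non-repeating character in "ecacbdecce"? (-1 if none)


Input: ecacbdecce
Character frequencies:
  'a': 1
  'b': 1
  'c': 4
  'd': 1
  'e': 3
Scanning left to right for freq == 1:
  Position 0 ('e'): freq=3, skip
  Position 1 ('c'): freq=4, skip
  Position 2 ('a'): unique! => answer = 2

2


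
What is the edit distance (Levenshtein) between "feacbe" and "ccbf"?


Computing edit distance: "feacbe" -> "ccbf"
DP table:
           c    c    b    f
      0    1    2    3    4
  f   1    1    2    3    3
  e   2    2    2    3    4
  a   3    3    3    3    4
  c   4    3    3    4    4
  b   5    4    4    3    4
  e   6    5    5    4    4
Edit distance = dp[6][4] = 4

4


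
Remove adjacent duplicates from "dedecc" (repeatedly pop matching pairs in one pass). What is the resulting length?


Input: dedecc
Stack-based adjacent duplicate removal:
  Read 'd': push. Stack: d
  Read 'e': push. Stack: de
  Read 'd': push. Stack: ded
  Read 'e': push. Stack: dede
  Read 'c': push. Stack: dedec
  Read 'c': matches stack top 'c' => pop. Stack: dede
Final stack: "dede" (length 4)

4


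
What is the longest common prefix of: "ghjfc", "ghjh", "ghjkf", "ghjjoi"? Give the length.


Words: ghjfc, ghjh, ghjkf, ghjjoi
  Position 0: all 'g' => match
  Position 1: all 'h' => match
  Position 2: all 'j' => match
  Position 3: ('f', 'h', 'k', 'j') => mismatch, stop
LCP = "ghj" (length 3)

3


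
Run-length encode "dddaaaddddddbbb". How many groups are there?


Input: dddaaaddddddbbb
Scanning for consecutive runs:
  Group 1: 'd' x 3 (positions 0-2)
  Group 2: 'a' x 3 (positions 3-5)
  Group 3: 'd' x 6 (positions 6-11)
  Group 4: 'b' x 3 (positions 12-14)
Total groups: 4

4


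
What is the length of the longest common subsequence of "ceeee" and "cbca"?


LCS of "ceeee" and "cbca"
DP table:
           c    b    c    a
      0    0    0    0    0
  c   0    1    1    1    1
  e   0    1    1    1    1
  e   0    1    1    1    1
  e   0    1    1    1    1
  e   0    1    1    1    1
LCS length = dp[5][4] = 1

1


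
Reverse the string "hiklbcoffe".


Input: hiklbcoffe
Reading characters right to left:
  Position 9: 'e'
  Position 8: 'f'
  Position 7: 'f'
  Position 6: 'o'
  Position 5: 'c'
  Position 4: 'b'
  Position 3: 'l'
  Position 2: 'k'
  Position 1: 'i'
  Position 0: 'h'
Reversed: effocblkih

effocblkih


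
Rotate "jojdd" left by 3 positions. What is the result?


Input: "jojdd", rotate left by 3
First 3 characters: "joj"
Remaining characters: "dd"
Concatenate remaining + first: "dd" + "joj" = "ddjoj"

ddjoj


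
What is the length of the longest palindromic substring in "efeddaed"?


Input: "efeddaed"
Checking substrings for palindromes:
  [0:3] "efe" (len 3) => palindrome
  [3:5] "dd" (len 2) => palindrome
Longest palindromic substring: "efe" with length 3

3


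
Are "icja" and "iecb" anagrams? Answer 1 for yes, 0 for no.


Strings: "icja", "iecb"
Sorted first:  acij
Sorted second: bcei
Differ at position 0: 'a' vs 'b' => not anagrams

0


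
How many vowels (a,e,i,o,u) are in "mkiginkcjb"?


Input: mkiginkcjb
Checking each character:
  'm' at position 0: consonant
  'k' at position 1: consonant
  'i' at position 2: vowel (running total: 1)
  'g' at position 3: consonant
  'i' at position 4: vowel (running total: 2)
  'n' at position 5: consonant
  'k' at position 6: consonant
  'c' at position 7: consonant
  'j' at position 8: consonant
  'b' at position 9: consonant
Total vowels: 2

2


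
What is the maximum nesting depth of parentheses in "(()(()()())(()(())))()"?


Input: "(()(()()())(()(())))()"
Tracking depth:
  Position 0 '(': depth becomes 1
  Position 1 '(': depth becomes 2
  Position 2 ')': depth becomes 1
  Position 3 '(': depth becomes 2
  Position 4 '(': depth becomes 3
  Position 5 ')': depth becomes 2
  Position 6 '(': depth becomes 3
  Position 7 ')': depth becomes 2
  Position 8 '(': depth becomes 3
  Position 9 ')': depth becomes 2
  Position 10 ')': depth becomes 1
  Position 11 '(': depth becomes 2
  Position 12 '(': depth becomes 3
  Position 13 ')': depth becomes 2
  Position 14 '(': depth becomes 3
  Position 15 '(': depth becomes 4
  Position 16 ')': depth becomes 3
  Position 17 ')': depth becomes 2
  Position 18 ')': depth becomes 1
  Position 19 ')': depth becomes 0
  Position 20 '(': depth becomes 1
  Position 21 ')': depth becomes 0
Maximum depth reached: 4

4


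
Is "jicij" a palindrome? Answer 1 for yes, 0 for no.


Input: jicij
Reversed: jicij
  Compare pos 0 ('j') with pos 4 ('j'): match
  Compare pos 1 ('i') with pos 3 ('i'): match
Result: palindrome

1


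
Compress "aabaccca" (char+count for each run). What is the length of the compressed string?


Input: aabaccca
Runs:
  'a' x 2 => "a2"
  'b' x 1 => "b1"
  'a' x 1 => "a1"
  'c' x 3 => "c3"
  'a' x 1 => "a1"
Compressed: "a2b1a1c3a1"
Compressed length: 10

10


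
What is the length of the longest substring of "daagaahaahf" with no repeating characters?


Input: "daagaahaahf"
Sliding window (track last position of each char):
  Position 0 ('d'): window [0,0] length 1 -- new best
  Position 1 ('a'): window [0,1] length 2 -- new best
  Position 2 ('a'): repeat (last at 1), move window start to 2
  Position 2 ('a'): window [2,2] length 1
  Position 3 ('g'): window [2,3] length 2
  Position 4 ('a'): repeat (last at 2), move window start to 3
  Position 4 ('a'): window [3,4] length 2
  Position 5 ('a'): repeat (last at 4), move window start to 5
  Position 5 ('a'): window [5,5] length 1
  Position 6 ('h'): window [5,6] length 2
  Position 7 ('a'): repeat (last at 5), move window start to 6
  Position 7 ('a'): window [6,7] length 2
  Position 8 ('a'): repeat (last at 7), move window start to 8
  Position 8 ('a'): window [8,8] length 1
  Position 9 ('h'): window [8,9] length 2
  Position 10 ('f'): window [8,10] length 3 -- new best
Longest substring with no repeats: "ahf" with length 3

3


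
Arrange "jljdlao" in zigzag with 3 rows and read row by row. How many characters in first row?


Zigzag "jljdlao" into 3 rows:
Placing characters:
  'j' => row 0
  'l' => row 1
  'j' => row 2
  'd' => row 1
  'l' => row 0
  'a' => row 1
  'o' => row 2
Rows:
  Row 0: "jl"
  Row 1: "lda"
  Row 2: "jo"
First row length: 2

2


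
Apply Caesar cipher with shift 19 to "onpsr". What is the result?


Caesar cipher: shift "onpsr" by 19
  'o' (pos 14) + 19 = pos 7 = 'h'
  'n' (pos 13) + 19 = pos 6 = 'g'
  'p' (pos 15) + 19 = pos 8 = 'i'
  's' (pos 18) + 19 = pos 11 = 'l'
  'r' (pos 17) + 19 = pos 10 = 'k'
Result: hgilk

hgilk


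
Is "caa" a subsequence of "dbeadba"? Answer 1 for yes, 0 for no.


Check if "caa" is a subsequence of "dbeadba"
Greedy scan:
  Position 0 ('d'): no match needed
  Position 1 ('b'): no match needed
  Position 2 ('e'): no match needed
  Position 3 ('a'): no match needed
  Position 4 ('d'): no match needed
  Position 5 ('b'): no match needed
  Position 6 ('a'): no match needed
Only matched 0/3 characters => not a subsequence

0


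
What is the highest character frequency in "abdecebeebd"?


Input: abdecebeebd
Character counts:
  'a': 1
  'b': 3
  'c': 1
  'd': 2
  'e': 4
Maximum frequency: 4

4


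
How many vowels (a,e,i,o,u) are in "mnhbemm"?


Input: mnhbemm
Checking each character:
  'm' at position 0: consonant
  'n' at position 1: consonant
  'h' at position 2: consonant
  'b' at position 3: consonant
  'e' at position 4: vowel (running total: 1)
  'm' at position 5: consonant
  'm' at position 6: consonant
Total vowels: 1

1


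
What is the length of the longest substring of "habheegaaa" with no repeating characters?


Input: "habheegaaa"
Sliding window (track last position of each char):
  Position 0 ('h'): window [0,0] length 1 -- new best
  Position 1 ('a'): window [0,1] length 2 -- new best
  Position 2 ('b'): window [0,2] length 3 -- new best
  Position 3 ('h'): repeat (last at 0), move window start to 1
  Position 3 ('h'): window [1,3] length 3
  Position 4 ('e'): window [1,4] length 4 -- new best
  Position 5 ('e'): repeat (last at 4), move window start to 5
  Position 5 ('e'): window [5,5] length 1
  Position 6 ('g'): window [5,6] length 2
  Position 7 ('a'): window [5,7] length 3
  Position 8 ('a'): repeat (last at 7), move window start to 8
  Position 8 ('a'): window [8,8] length 1
  Position 9 ('a'): repeat (last at 8), move window start to 9
  Position 9 ('a'): window [9,9] length 1
Longest substring with no repeats: "abhe" with length 4

4


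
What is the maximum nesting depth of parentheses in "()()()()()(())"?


Input: "()()()()()(())"
Tracking depth:
  Position 0 '(': depth becomes 1
  Position 1 ')': depth becomes 0
  Position 2 '(': depth becomes 1
  Position 3 ')': depth becomes 0
  Position 4 '(': depth becomes 1
  Position 5 ')': depth becomes 0
  Position 6 '(': depth becomes 1
  Position 7 ')': depth becomes 0
  Position 8 '(': depth becomes 1
  Position 9 ')': depth becomes 0
  Position 10 '(': depth becomes 1
  Position 11 '(': depth becomes 2
  Position 12 ')': depth becomes 1
  Position 13 ')': depth becomes 0
Maximum depth reached: 2

2


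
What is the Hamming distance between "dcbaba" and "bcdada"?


Comparing "dcbaba" and "bcdada" position by position:
  Position 0: 'd' vs 'b' => differ
  Position 1: 'c' vs 'c' => same
  Position 2: 'b' vs 'd' => differ
  Position 3: 'a' vs 'a' => same
  Position 4: 'b' vs 'd' => differ
  Position 5: 'a' vs 'a' => same
Total differences (Hamming distance): 3

3


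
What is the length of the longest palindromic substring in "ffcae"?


Input: "ffcae"
Checking substrings for palindromes:
  [0:2] "ff" (len 2) => palindrome
Longest palindromic substring: "ff" with length 2

2


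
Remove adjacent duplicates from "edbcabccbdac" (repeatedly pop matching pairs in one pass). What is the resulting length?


Input: edbcabccbdac
Stack-based adjacent duplicate removal:
  Read 'e': push. Stack: e
  Read 'd': push. Stack: ed
  Read 'b': push. Stack: edb
  Read 'c': push. Stack: edbc
  Read 'a': push. Stack: edbca
  Read 'b': push. Stack: edbcab
  Read 'c': push. Stack: edbcabc
  Read 'c': matches stack top 'c' => pop. Stack: edbcab
  Read 'b': matches stack top 'b' => pop. Stack: edbca
  Read 'd': push. Stack: edbcad
  Read 'a': push. Stack: edbcada
  Read 'c': push. Stack: edbcadac
Final stack: "edbcadac" (length 8)

8


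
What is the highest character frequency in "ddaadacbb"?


Input: ddaadacbb
Character counts:
  'a': 3
  'b': 2
  'c': 1
  'd': 3
Maximum frequency: 3

3


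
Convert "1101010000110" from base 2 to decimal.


Input: "1101010000110" in base 2
Positional expansion:
  Digit '1' (value 1) x 2^12 = 4096
  Digit '1' (value 1) x 2^11 = 2048
  Digit '0' (value 0) x 2^10 = 0
  Digit '1' (value 1) x 2^9 = 512
  Digit '0' (value 0) x 2^8 = 0
  Digit '1' (value 1) x 2^7 = 128
  Digit '0' (value 0) x 2^6 = 0
  Digit '0' (value 0) x 2^5 = 0
  Digit '0' (value 0) x 2^4 = 0
  Digit '0' (value 0) x 2^3 = 0
  Digit '1' (value 1) x 2^2 = 4
  Digit '1' (value 1) x 2^1 = 2
  Digit '0' (value 0) x 2^0 = 0
Sum = 6790

6790


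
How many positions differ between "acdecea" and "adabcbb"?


Comparing "acdecea" and "adabcbb" position by position:
  Position 0: 'a' vs 'a' => same
  Position 1: 'c' vs 'd' => DIFFER
  Position 2: 'd' vs 'a' => DIFFER
  Position 3: 'e' vs 'b' => DIFFER
  Position 4: 'c' vs 'c' => same
  Position 5: 'e' vs 'b' => DIFFER
  Position 6: 'a' vs 'b' => DIFFER
Positions that differ: 5

5


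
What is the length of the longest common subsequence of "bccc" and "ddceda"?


LCS of "bccc" and "ddceda"
DP table:
           d    d    c    e    d    a
      0    0    0    0    0    0    0
  b   0    0    0    0    0    0    0
  c   0    0    0    1    1    1    1
  c   0    0    0    1    1    1    1
  c   0    0    0    1    1    1    1
LCS length = dp[4][6] = 1

1


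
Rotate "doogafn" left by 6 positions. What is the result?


Input: "doogafn", rotate left by 6
First 6 characters: "doogaf"
Remaining characters: "n"
Concatenate remaining + first: "n" + "doogaf" = "ndoogaf"

ndoogaf


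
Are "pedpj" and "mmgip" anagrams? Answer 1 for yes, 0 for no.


Strings: "pedpj", "mmgip"
Sorted first:  dejpp
Sorted second: gimmp
Differ at position 0: 'd' vs 'g' => not anagrams

0


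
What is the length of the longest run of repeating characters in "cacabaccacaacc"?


Input: "cacabaccacaacc"
Scanning for longest run:
  Position 1 ('a'): new char, reset run to 1
  Position 2 ('c'): new char, reset run to 1
  Position 3 ('a'): new char, reset run to 1
  Position 4 ('b'): new char, reset run to 1
  Position 5 ('a'): new char, reset run to 1
  Position 6 ('c'): new char, reset run to 1
  Position 7 ('c'): continues run of 'c', length=2
  Position 8 ('a'): new char, reset run to 1
  Position 9 ('c'): new char, reset run to 1
  Position 10 ('a'): new char, reset run to 1
  Position 11 ('a'): continues run of 'a', length=2
  Position 12 ('c'): new char, reset run to 1
  Position 13 ('c'): continues run of 'c', length=2
Longest run: 'c' with length 2

2


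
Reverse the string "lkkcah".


Input: lkkcah
Reading characters right to left:
  Position 5: 'h'
  Position 4: 'a'
  Position 3: 'c'
  Position 2: 'k'
  Position 1: 'k'
  Position 0: 'l'
Reversed: hackkl

hackkl


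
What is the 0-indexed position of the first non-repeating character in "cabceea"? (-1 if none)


Input: cabceea
Character frequencies:
  'a': 2
  'b': 1
  'c': 2
  'e': 2
Scanning left to right for freq == 1:
  Position 0 ('c'): freq=2, skip
  Position 1 ('a'): freq=2, skip
  Position 2 ('b'): unique! => answer = 2

2


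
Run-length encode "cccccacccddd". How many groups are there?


Input: cccccacccddd
Scanning for consecutive runs:
  Group 1: 'c' x 5 (positions 0-4)
  Group 2: 'a' x 1 (positions 5-5)
  Group 3: 'c' x 3 (positions 6-8)
  Group 4: 'd' x 3 (positions 9-11)
Total groups: 4

4


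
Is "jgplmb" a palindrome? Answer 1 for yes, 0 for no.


Input: jgplmb
Reversed: bmlpgj
  Compare pos 0 ('j') with pos 5 ('b'): MISMATCH
  Compare pos 1 ('g') with pos 4 ('m'): MISMATCH
  Compare pos 2 ('p') with pos 3 ('l'): MISMATCH
Result: not a palindrome

0


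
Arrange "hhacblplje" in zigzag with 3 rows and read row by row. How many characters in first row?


Zigzag "hhacblplje" into 3 rows:
Placing characters:
  'h' => row 0
  'h' => row 1
  'a' => row 2
  'c' => row 1
  'b' => row 0
  'l' => row 1
  'p' => row 2
  'l' => row 1
  'j' => row 0
  'e' => row 1
Rows:
  Row 0: "hbj"
  Row 1: "hclle"
  Row 2: "ap"
First row length: 3

3


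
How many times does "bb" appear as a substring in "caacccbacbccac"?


Searching for "bb" in "caacccbacbccac"
Scanning each position:
  Position 0: "ca" => no
  Position 1: "aa" => no
  Position 2: "ac" => no
  Position 3: "cc" => no
  Position 4: "cc" => no
  Position 5: "cb" => no
  Position 6: "ba" => no
  Position 7: "ac" => no
  Position 8: "cb" => no
  Position 9: "bc" => no
  Position 10: "cc" => no
  Position 11: "ca" => no
  Position 12: "ac" => no
Total occurrences: 0

0


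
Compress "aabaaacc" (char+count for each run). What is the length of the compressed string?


Input: aabaaacc
Runs:
  'a' x 2 => "a2"
  'b' x 1 => "b1"
  'a' x 3 => "a3"
  'c' x 2 => "c2"
Compressed: "a2b1a3c2"
Compressed length: 8

8


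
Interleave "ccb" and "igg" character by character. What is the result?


Interleaving "ccb" and "igg":
  Position 0: 'c' from first, 'i' from second => "ci"
  Position 1: 'c' from first, 'g' from second => "cg"
  Position 2: 'b' from first, 'g' from second => "bg"
Result: cicgbg

cicgbg


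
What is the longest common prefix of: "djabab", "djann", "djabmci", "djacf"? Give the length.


Words: djabab, djann, djabmci, djacf
  Position 0: all 'd' => match
  Position 1: all 'j' => match
  Position 2: all 'a' => match
  Position 3: ('b', 'n', 'b', 'c') => mismatch, stop
LCP = "dja" (length 3)

3


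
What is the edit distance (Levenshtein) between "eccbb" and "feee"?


Computing edit distance: "eccbb" -> "feee"
DP table:
           f    e    e    e
      0    1    2    3    4
  e   1    1    1    2    3
  c   2    2    2    2    3
  c   3    3    3    3    3
  b   4    4    4    4    4
  b   5    5    5    5    5
Edit distance = dp[5][4] = 5

5


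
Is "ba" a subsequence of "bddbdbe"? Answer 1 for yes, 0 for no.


Check if "ba" is a subsequence of "bddbdbe"
Greedy scan:
  Position 0 ('b'): matches sub[0] = 'b'
  Position 1 ('d'): no match needed
  Position 2 ('d'): no match needed
  Position 3 ('b'): no match needed
  Position 4 ('d'): no match needed
  Position 5 ('b'): no match needed
  Position 6 ('e'): no match needed
Only matched 1/2 characters => not a subsequence

0


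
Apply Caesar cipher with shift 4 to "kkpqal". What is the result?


Caesar cipher: shift "kkpqal" by 4
  'k' (pos 10) + 4 = pos 14 = 'o'
  'k' (pos 10) + 4 = pos 14 = 'o'
  'p' (pos 15) + 4 = pos 19 = 't'
  'q' (pos 16) + 4 = pos 20 = 'u'
  'a' (pos 0) + 4 = pos 4 = 'e'
  'l' (pos 11) + 4 = pos 15 = 'p'
Result: ootuep

ootuep


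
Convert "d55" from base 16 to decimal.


Input: "d55" in base 16
Positional expansion:
  Digit 'd' (value 13) x 16^2 = 3328
  Digit '5' (value 5) x 16^1 = 80
  Digit '5' (value 5) x 16^0 = 5
Sum = 3413

3413


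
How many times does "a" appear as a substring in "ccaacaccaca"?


Searching for "a" in "ccaacaccaca"
Scanning each position:
  Position 0: "c" => no
  Position 1: "c" => no
  Position 2: "a" => MATCH
  Position 3: "a" => MATCH
  Position 4: "c" => no
  Position 5: "a" => MATCH
  Position 6: "c" => no
  Position 7: "c" => no
  Position 8: "a" => MATCH
  Position 9: "c" => no
  Position 10: "a" => MATCH
Total occurrences: 5

5


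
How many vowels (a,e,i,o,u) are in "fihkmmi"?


Input: fihkmmi
Checking each character:
  'f' at position 0: consonant
  'i' at position 1: vowel (running total: 1)
  'h' at position 2: consonant
  'k' at position 3: consonant
  'm' at position 4: consonant
  'm' at position 5: consonant
  'i' at position 6: vowel (running total: 2)
Total vowels: 2

2


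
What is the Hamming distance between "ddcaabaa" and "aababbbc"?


Comparing "ddcaabaa" and "aababbbc" position by position:
  Position 0: 'd' vs 'a' => differ
  Position 1: 'd' vs 'a' => differ
  Position 2: 'c' vs 'b' => differ
  Position 3: 'a' vs 'a' => same
  Position 4: 'a' vs 'b' => differ
  Position 5: 'b' vs 'b' => same
  Position 6: 'a' vs 'b' => differ
  Position 7: 'a' vs 'c' => differ
Total differences (Hamming distance): 6

6


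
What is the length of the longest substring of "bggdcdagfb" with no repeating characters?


Input: "bggdcdagfb"
Sliding window (track last position of each char):
  Position 0 ('b'): window [0,0] length 1 -- new best
  Position 1 ('g'): window [0,1] length 2 -- new best
  Position 2 ('g'): repeat (last at 1), move window start to 2
  Position 2 ('g'): window [2,2] length 1
  Position 3 ('d'): window [2,3] length 2
  Position 4 ('c'): window [2,4] length 3 -- new best
  Position 5 ('d'): repeat (last at 3), move window start to 4
  Position 5 ('d'): window [4,5] length 2
  Position 6 ('a'): window [4,6] length 3
  Position 7 ('g'): window [4,7] length 4 -- new best
  Position 8 ('f'): window [4,8] length 5 -- new best
  Position 9 ('b'): window [4,9] length 6 -- new best
Longest substring with no repeats: "cdagfb" with length 6

6


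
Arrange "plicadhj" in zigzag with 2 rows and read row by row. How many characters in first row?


Zigzag "plicadhj" into 2 rows:
Placing characters:
  'p' => row 0
  'l' => row 1
  'i' => row 0
  'c' => row 1
  'a' => row 0
  'd' => row 1
  'h' => row 0
  'j' => row 1
Rows:
  Row 0: "piah"
  Row 1: "lcdj"
First row length: 4

4


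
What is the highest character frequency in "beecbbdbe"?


Input: beecbbdbe
Character counts:
  'b': 4
  'c': 1
  'd': 1
  'e': 3
Maximum frequency: 4

4


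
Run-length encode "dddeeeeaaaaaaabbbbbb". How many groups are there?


Input: dddeeeeaaaaaaabbbbbb
Scanning for consecutive runs:
  Group 1: 'd' x 3 (positions 0-2)
  Group 2: 'e' x 4 (positions 3-6)
  Group 3: 'a' x 7 (positions 7-13)
  Group 4: 'b' x 6 (positions 14-19)
Total groups: 4

4


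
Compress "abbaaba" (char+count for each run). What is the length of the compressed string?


Input: abbaaba
Runs:
  'a' x 1 => "a1"
  'b' x 2 => "b2"
  'a' x 2 => "a2"
  'b' x 1 => "b1"
  'a' x 1 => "a1"
Compressed: "a1b2a2b1a1"
Compressed length: 10

10


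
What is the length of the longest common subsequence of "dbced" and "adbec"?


LCS of "dbced" and "adbec"
DP table:
           a    d    b    e    c
      0    0    0    0    0    0
  d   0    0    1    1    1    1
  b   0    0    1    2    2    2
  c   0    0    1    2    2    3
  e   0    0    1    2    3    3
  d   0    0    1    2    3    3
LCS length = dp[5][5] = 3

3


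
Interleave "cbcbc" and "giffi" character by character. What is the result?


Interleaving "cbcbc" and "giffi":
  Position 0: 'c' from first, 'g' from second => "cg"
  Position 1: 'b' from first, 'i' from second => "bi"
  Position 2: 'c' from first, 'f' from second => "cf"
  Position 3: 'b' from first, 'f' from second => "bf"
  Position 4: 'c' from first, 'i' from second => "ci"
Result: cgbicfbfci

cgbicfbfci


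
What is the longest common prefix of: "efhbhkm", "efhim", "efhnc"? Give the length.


Words: efhbhkm, efhim, efhnc
  Position 0: all 'e' => match
  Position 1: all 'f' => match
  Position 2: all 'h' => match
  Position 3: ('b', 'i', 'n') => mismatch, stop
LCP = "efh" (length 3)

3


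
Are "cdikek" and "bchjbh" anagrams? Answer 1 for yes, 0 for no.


Strings: "cdikek", "bchjbh"
Sorted first:  cdeikk
Sorted second: bbchhj
Differ at position 0: 'c' vs 'b' => not anagrams

0


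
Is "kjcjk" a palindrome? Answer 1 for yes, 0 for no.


Input: kjcjk
Reversed: kjcjk
  Compare pos 0 ('k') with pos 4 ('k'): match
  Compare pos 1 ('j') with pos 3 ('j'): match
Result: palindrome

1


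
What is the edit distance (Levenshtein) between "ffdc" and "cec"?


Computing edit distance: "ffdc" -> "cec"
DP table:
           c    e    c
      0    1    2    3
  f   1    1    2    3
  f   2    2    2    3
  d   3    3    3    3
  c   4    3    4    3
Edit distance = dp[4][3] = 3

3


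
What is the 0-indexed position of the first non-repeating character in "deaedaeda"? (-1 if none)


Input: deaedaeda
Character frequencies:
  'a': 3
  'd': 3
  'e': 3
Scanning left to right for freq == 1:
  Position 0 ('d'): freq=3, skip
  Position 1 ('e'): freq=3, skip
  Position 2 ('a'): freq=3, skip
  Position 3 ('e'): freq=3, skip
  Position 4 ('d'): freq=3, skip
  Position 5 ('a'): freq=3, skip
  Position 6 ('e'): freq=3, skip
  Position 7 ('d'): freq=3, skip
  Position 8 ('a'): freq=3, skip
  No unique character found => answer = -1

-1


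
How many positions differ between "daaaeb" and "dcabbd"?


Comparing "daaaeb" and "dcabbd" position by position:
  Position 0: 'd' vs 'd' => same
  Position 1: 'a' vs 'c' => DIFFER
  Position 2: 'a' vs 'a' => same
  Position 3: 'a' vs 'b' => DIFFER
  Position 4: 'e' vs 'b' => DIFFER
  Position 5: 'b' vs 'd' => DIFFER
Positions that differ: 4

4


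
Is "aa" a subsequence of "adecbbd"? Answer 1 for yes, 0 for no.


Check if "aa" is a subsequence of "adecbbd"
Greedy scan:
  Position 0 ('a'): matches sub[0] = 'a'
  Position 1 ('d'): no match needed
  Position 2 ('e'): no match needed
  Position 3 ('c'): no match needed
  Position 4 ('b'): no match needed
  Position 5 ('b'): no match needed
  Position 6 ('d'): no match needed
Only matched 1/2 characters => not a subsequence

0


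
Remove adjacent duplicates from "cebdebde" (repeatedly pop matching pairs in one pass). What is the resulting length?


Input: cebdebde
Stack-based adjacent duplicate removal:
  Read 'c': push. Stack: c
  Read 'e': push. Stack: ce
  Read 'b': push. Stack: ceb
  Read 'd': push. Stack: cebd
  Read 'e': push. Stack: cebde
  Read 'b': push. Stack: cebdeb
  Read 'd': push. Stack: cebdebd
  Read 'e': push. Stack: cebdebde
Final stack: "cebdebde" (length 8)

8


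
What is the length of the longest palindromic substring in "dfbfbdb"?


Input: "dfbfbdb"
Checking substrings for palindromes:
  [1:4] "fbf" (len 3) => palindrome
  [2:5] "bfb" (len 3) => palindrome
  [4:7] "bdb" (len 3) => palindrome
Longest palindromic substring: "fbf" with length 3

3


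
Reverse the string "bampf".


Input: bampf
Reading characters right to left:
  Position 4: 'f'
  Position 3: 'p'
  Position 2: 'm'
  Position 1: 'a'
  Position 0: 'b'
Reversed: fpmab

fpmab


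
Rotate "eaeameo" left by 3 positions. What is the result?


Input: "eaeameo", rotate left by 3
First 3 characters: "eae"
Remaining characters: "ameo"
Concatenate remaining + first: "ameo" + "eae" = "ameoeae"

ameoeae


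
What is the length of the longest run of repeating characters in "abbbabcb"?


Input: "abbbabcb"
Scanning for longest run:
  Position 1 ('b'): new char, reset run to 1
  Position 2 ('b'): continues run of 'b', length=2
  Position 3 ('b'): continues run of 'b', length=3
  Position 4 ('a'): new char, reset run to 1
  Position 5 ('b'): new char, reset run to 1
  Position 6 ('c'): new char, reset run to 1
  Position 7 ('b'): new char, reset run to 1
Longest run: 'b' with length 3

3


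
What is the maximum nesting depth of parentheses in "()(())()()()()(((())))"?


Input: "()(())()()()()(((())))"
Tracking depth:
  Position 0 '(': depth becomes 1
  Position 1 ')': depth becomes 0
  Position 2 '(': depth becomes 1
  Position 3 '(': depth becomes 2
  Position 4 ')': depth becomes 1
  Position 5 ')': depth becomes 0
  Position 6 '(': depth becomes 1
  Position 7 ')': depth becomes 0
  Position 8 '(': depth becomes 1
  Position 9 ')': depth becomes 0
  Position 10 '(': depth becomes 1
  Position 11 ')': depth becomes 0
  Position 12 '(': depth becomes 1
  Position 13 ')': depth becomes 0
  Position 14 '(': depth becomes 1
  Position 15 '(': depth becomes 2
  Position 16 '(': depth becomes 3
  Position 17 '(': depth becomes 4
  Position 18 ')': depth becomes 3
  Position 19 ')': depth becomes 2
  Position 20 ')': depth becomes 1
  Position 21 ')': depth becomes 0
Maximum depth reached: 4

4


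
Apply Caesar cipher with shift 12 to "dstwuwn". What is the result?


Caesar cipher: shift "dstwuwn" by 12
  'd' (pos 3) + 12 = pos 15 = 'p'
  's' (pos 18) + 12 = pos 4 = 'e'
  't' (pos 19) + 12 = pos 5 = 'f'
  'w' (pos 22) + 12 = pos 8 = 'i'
  'u' (pos 20) + 12 = pos 6 = 'g'
  'w' (pos 22) + 12 = pos 8 = 'i'
  'n' (pos 13) + 12 = pos 25 = 'z'
Result: pefigiz

pefigiz


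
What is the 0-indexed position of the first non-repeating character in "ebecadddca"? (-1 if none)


Input: ebecadddca
Character frequencies:
  'a': 2
  'b': 1
  'c': 2
  'd': 3
  'e': 2
Scanning left to right for freq == 1:
  Position 0 ('e'): freq=2, skip
  Position 1 ('b'): unique! => answer = 1

1


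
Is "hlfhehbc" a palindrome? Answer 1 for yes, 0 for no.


Input: hlfhehbc
Reversed: cbhehflh
  Compare pos 0 ('h') with pos 7 ('c'): MISMATCH
  Compare pos 1 ('l') with pos 6 ('b'): MISMATCH
  Compare pos 2 ('f') with pos 5 ('h'): MISMATCH
  Compare pos 3 ('h') with pos 4 ('e'): MISMATCH
Result: not a palindrome

0
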